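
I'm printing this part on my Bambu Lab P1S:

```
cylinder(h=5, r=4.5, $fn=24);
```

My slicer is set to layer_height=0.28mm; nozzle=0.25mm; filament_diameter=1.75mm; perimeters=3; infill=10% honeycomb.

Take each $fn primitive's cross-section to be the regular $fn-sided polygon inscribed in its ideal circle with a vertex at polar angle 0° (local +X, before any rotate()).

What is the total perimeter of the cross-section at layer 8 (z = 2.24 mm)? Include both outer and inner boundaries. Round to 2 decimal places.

At z = 2.24 mm: the r=4.5 cylinder contributes a regular 24-gon of circumradius 4.5 (perimeter = 2·24·4.500·sin(180°/24) = 28.19 mm). Overall, the cross-section is a single solid region. Total boundary length (outer) = 28.19 mm.

28.19 mm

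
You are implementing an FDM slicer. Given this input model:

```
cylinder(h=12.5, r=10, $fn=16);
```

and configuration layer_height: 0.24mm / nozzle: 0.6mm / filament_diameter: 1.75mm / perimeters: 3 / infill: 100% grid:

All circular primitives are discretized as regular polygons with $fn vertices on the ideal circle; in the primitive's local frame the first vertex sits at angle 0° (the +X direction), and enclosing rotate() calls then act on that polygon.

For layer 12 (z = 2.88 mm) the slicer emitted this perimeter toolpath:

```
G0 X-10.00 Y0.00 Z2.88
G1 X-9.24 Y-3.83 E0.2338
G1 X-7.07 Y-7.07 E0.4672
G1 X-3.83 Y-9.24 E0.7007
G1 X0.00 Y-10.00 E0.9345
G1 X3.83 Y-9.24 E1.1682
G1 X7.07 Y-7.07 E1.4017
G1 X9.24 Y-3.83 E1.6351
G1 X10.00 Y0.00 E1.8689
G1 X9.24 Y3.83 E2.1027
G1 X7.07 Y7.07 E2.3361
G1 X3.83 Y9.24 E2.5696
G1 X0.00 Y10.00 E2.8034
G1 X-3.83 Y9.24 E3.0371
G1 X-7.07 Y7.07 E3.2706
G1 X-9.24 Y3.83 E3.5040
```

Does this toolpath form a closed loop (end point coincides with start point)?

no

Start point (G0): (-10.00, 0.00). End point (last G1): the path does not return to the start — open.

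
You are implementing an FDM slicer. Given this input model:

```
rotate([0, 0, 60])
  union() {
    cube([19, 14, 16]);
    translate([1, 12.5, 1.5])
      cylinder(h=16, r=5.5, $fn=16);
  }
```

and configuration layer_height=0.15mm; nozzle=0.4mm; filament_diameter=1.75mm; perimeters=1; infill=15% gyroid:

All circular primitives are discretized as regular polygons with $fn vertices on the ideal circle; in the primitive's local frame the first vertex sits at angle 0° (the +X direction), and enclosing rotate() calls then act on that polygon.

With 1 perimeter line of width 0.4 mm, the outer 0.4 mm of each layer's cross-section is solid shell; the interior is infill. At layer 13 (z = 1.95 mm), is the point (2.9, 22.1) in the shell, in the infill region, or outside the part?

outside

At z = 1.95 mm: the cube is present — its section is the full 19×14 rectangle; the r=5.5 cylinder at (1, 12.5) contributes a regular 16-gon of circumradius 5.5; Taking the union: the regions partially overlap (shared area 38.08 mm²), so overlapping operands fuse into one piece — 1 connected region; (rotated 60° about Z; rotation is an isometry so areas/perimeters/island counts are preserved). Overall, the cross-section is a single solid region. Undo the 60° rotation: the query point maps to (20.589, 8.539) in the un-rotated model frame. The nearest boundary edge runs (19.00, 14.00)→(19.00, 0.00); distance from the point to it = 1.59 mm. The point is not inside any of the regions above, so it lies outside the cross-section (1.59 mm from the nearest boundary).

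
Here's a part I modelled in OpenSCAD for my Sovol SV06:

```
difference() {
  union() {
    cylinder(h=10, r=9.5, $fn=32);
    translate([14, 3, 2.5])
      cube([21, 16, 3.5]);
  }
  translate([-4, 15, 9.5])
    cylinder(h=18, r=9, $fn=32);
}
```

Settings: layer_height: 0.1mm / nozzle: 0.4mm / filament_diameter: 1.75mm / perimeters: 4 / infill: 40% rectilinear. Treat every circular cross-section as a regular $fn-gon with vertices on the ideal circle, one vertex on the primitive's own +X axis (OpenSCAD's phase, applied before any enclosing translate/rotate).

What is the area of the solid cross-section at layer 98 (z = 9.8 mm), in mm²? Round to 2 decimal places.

At z = 9.8 mm: the r=9.5 cylinder gives a regular 32-gon of circumradius 9.5 (constant along its height) (area = (32/2)·9.500²·sin(360°/32) = 281.71 mm²); the cube at (14, 3) is not intersected at this z (z outside [2.5, 6]); Combining (union): only the r=9.5 cylinder is present, so the union is just that shape — area = 281.71 mm²; the r=9 cylinder at (-4, 15) contributes a regular 32-gon of circumradius 9 (area = (32/2)·9.000²·sin(360°/32) = 252.84 mm²); After the difference (first − rest): starting from the result so far (281.71 mm²), the r=9 cylinder at (-4, 15) partially overlaps it — only the 19.68 mm² overlap (of its 252.84 mm²) is removed, clipping the outline — area = 262.03 mm². Overall, the cross-section is a single solid region. Net area = 262.03 mm².

262.03 mm²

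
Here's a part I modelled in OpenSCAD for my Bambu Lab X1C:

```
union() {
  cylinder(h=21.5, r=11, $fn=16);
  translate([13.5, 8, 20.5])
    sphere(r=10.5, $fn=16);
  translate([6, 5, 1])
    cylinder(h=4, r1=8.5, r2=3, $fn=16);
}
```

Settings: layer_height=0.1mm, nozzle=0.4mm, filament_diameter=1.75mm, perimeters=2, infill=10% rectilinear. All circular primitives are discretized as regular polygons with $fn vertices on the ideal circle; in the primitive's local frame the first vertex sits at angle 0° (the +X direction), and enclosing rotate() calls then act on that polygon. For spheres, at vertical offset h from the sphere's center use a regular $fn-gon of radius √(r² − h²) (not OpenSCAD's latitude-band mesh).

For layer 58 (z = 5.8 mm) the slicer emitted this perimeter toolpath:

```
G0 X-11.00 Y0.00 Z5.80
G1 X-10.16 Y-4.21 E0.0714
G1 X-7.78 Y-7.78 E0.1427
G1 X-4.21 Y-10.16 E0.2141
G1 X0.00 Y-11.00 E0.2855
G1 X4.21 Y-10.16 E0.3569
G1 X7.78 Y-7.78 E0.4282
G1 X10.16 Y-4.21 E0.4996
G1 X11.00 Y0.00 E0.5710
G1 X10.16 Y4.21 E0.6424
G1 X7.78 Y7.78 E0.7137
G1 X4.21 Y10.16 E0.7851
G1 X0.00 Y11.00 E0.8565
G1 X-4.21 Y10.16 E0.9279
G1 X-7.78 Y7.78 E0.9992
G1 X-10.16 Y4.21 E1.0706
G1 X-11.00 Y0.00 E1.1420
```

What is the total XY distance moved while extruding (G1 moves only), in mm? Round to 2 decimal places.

Sum the Euclidean lengths of each G1 segment: total = 68.67 mm.

68.67 mm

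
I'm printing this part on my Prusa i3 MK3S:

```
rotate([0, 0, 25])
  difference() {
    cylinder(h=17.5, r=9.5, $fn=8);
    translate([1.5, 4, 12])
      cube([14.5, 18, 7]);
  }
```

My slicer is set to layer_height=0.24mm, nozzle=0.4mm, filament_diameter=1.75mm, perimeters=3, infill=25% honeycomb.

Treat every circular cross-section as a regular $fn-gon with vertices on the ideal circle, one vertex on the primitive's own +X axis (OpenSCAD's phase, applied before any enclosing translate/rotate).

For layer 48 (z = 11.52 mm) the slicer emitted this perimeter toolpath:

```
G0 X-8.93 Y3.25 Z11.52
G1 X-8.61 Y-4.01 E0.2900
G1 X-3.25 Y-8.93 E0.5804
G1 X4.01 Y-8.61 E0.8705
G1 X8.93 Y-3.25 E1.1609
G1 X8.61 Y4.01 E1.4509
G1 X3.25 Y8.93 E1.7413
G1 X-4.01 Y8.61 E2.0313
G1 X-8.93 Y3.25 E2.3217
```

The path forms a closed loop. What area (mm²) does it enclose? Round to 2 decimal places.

Apply the shoelace formula to the sequence of (X, Y) vertices; enclosed area = 255.29 mm².

255.29 mm²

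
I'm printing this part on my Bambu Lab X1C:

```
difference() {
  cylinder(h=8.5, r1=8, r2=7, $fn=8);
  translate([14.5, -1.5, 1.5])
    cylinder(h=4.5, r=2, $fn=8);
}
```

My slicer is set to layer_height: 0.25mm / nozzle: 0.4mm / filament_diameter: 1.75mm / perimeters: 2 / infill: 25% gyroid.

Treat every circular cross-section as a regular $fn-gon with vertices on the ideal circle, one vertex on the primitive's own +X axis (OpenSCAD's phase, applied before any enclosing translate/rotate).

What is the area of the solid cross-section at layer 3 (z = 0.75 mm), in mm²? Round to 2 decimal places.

At z = 0.75 mm: the cone contributes a regular 8-gon of circumradius 7.912 (interpolated between r1=8 and r2=7 at t=0.088) (area = (8/2)·7.912²·sin(360°/8) = 177.05 mm²); the cylinder at (14.5, -1.5) is not intersected at this z (z outside [1.5, 6]); Subtracting the remaining from the first: none of the subtracted shapes is present at this height, so the cone is unchanged — area = 177.05 mm². Overall, the cross-section is a single solid region. Net area = 177.05 mm².

177.05 mm²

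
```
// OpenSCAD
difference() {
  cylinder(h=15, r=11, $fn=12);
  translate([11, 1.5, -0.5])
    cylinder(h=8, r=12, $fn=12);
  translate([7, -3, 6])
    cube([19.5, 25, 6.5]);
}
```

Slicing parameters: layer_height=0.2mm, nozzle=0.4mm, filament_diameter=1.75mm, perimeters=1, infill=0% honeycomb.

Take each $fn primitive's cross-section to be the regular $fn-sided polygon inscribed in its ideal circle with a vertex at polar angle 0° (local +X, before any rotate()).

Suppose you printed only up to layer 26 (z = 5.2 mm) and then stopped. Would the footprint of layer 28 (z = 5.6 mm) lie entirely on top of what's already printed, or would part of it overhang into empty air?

entirely on top

Compare the two slices. At z = 5.2: the r=11 cylinder contributes a regular 12-gon of circumradius 11 (area = (12/2)·11.000²·sin(360°/12) = 363.00 mm²); the cylinder at (11, 1.5): section is a regular 12-gon, circumradius r=12 (area = (12/2)·12.000²·sin(360°/12) = 432.00 mm²); the cube at (7, -3) does not reach this height (z outside [6, 12.5]); Subtracting the remaining from the first: starting from the r=11 cylinder (363.00 mm²), the r=12 cylinder at (11, 1.5) partially overlaps it — only the 157.46 mm² overlap (of its 432.00 mm²) is removed, clipping the outline — area = 205.54 mm². At z = 5.6: the r=11 cylinder gives a regular 12-gon of circumradius 11 (constant along its height) (area = (12/2)·11.000²·sin(360°/12) = 363.00 mm²); the r=12 cylinder at (11, 1.5) contributes a regular 12-gon of circumradius 12 (area = (12/2)·12.000²·sin(360°/12) = 432.00 mm²); the cube at (7, -3) does not reach this height (z outside [6, 12.5]); After the difference (first − rest): starting from the r=11 cylinder (363.00 mm²), the r=12 cylinder at (11, 1.5) partially overlaps it — only the 157.46 mm² overlap (of its 432.00 mm²) is removed, clipping the outline — area = 205.54 mm². Checking containment: the cross-section at z = 5.6 is a subset of the cross-section at z = 5.2.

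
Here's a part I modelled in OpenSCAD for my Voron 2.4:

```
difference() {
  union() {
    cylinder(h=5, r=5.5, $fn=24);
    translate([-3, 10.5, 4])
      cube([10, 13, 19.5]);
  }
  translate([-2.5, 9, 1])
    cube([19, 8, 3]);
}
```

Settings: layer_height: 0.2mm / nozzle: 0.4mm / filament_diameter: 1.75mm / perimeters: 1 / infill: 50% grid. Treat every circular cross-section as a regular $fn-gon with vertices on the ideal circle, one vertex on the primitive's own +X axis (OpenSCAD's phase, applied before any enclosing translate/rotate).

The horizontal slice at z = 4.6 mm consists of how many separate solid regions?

At z = 4.6 mm: the r=5.5 cylinder gives a regular 24-gon of circumradius 5.5 (constant along its height); the cube at (-3, 10.5) is present — its section is the full 10×13 rectangle; Combining (union): the 2 present regions are separate (no shared area or edge), so areas and boundary lengths simply add and each stays a separate island — 2 connected regions; the cube at (-2.5, 9) does not reach this height (z outside [1, 4]); Subtracting the remaining from the first: none of the subtracted shapes is present at this height, so that combined region is unchanged — 2 connected regions. The result has 2 disconnected regions.

2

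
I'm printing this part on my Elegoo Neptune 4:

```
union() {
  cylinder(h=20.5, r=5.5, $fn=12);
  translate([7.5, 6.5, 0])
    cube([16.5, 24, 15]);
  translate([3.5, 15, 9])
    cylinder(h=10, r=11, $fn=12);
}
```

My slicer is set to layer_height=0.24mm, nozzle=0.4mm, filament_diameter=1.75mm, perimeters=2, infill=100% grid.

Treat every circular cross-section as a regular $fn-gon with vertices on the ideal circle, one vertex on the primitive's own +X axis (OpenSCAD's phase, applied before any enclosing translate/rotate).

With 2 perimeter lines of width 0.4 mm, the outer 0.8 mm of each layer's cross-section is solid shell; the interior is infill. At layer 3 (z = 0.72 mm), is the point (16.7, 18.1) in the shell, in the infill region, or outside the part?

At z = 0.72 mm: the cylinder: section is a regular 12-gon, circumradius r=5.5; the cube at (7.5, 6.5) is present — its section is the full 16.5×24 rectangle; the cylinder at (3.5, 15) does not reach this height (z outside [9, 19]); Merging all regions: the 2 present regions are separate (no shared area or edge), so areas and boundary lengths simply add and each stays a separate island — 2 connected regions. Overall, the cross-section has 2 separate islands. The nearest boundary edge runs (24.00, 30.50)→(24.00, 6.50); distance from the point to it = 7.30 mm. (Shell/infill is judged within the island containing the point — the largest one.) The point is inside the cross-section and 7.30 mm from the nearest boundary — more than the 0.8 mm shell width (2 × 0.4), so it's in the infill interior.

infill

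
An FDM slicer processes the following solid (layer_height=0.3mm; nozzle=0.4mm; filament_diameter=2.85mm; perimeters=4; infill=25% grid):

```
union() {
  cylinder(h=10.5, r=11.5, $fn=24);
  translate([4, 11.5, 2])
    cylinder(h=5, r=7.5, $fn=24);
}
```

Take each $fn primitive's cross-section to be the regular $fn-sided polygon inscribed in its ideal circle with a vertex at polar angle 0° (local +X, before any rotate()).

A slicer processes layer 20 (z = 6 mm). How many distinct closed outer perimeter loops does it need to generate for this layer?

1

At z = 6 mm: the r=11.5 cylinder gives a regular 24-gon of circumradius 11.5 (constant along its height); the r=7.5 cylinder at (4, 11.5) contributes a regular 24-gon of circumradius 7.5; Taking the union: the regions partially overlap (shared area 64.84 mm²), so overlapping operands fuse into one piece — 1 connected region. The result has 1 disconnected region.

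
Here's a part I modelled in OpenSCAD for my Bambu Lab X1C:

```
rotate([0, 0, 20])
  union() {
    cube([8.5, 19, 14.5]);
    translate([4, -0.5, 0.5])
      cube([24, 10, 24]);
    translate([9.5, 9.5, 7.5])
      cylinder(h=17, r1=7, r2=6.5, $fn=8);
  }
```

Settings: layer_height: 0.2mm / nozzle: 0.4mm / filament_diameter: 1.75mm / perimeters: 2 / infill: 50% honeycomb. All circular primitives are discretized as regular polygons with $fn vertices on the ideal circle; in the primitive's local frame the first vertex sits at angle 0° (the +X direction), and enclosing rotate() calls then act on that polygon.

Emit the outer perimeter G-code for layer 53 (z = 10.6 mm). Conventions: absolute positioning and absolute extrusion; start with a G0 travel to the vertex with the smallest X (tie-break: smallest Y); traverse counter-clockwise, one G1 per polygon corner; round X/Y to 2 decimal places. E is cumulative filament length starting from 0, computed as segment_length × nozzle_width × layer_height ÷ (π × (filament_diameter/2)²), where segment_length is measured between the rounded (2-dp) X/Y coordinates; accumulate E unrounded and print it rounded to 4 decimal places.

At z = 10.6 mm: the cube (footprint 8.5×19) is included at this height; the cube at (4, -0.5) (footprint 24×10) is included at this height; the cone at (9.5, 9.5) contributes a regular 8-gon of circumradius 6.909 (interpolated between r1=7 and r2=6.5 at t=0.182); Combining (union): the regions partially overlap (shared area 137.30 mm²), so overlapping operands fuse into one piece — 1 connected region; (rotated 20° about Z; rotation is an isometry so areas/perimeters/island counts are preserved). The outline is a single polygon with 11 vertices. Extrusion per mm of travel: 0.4 × 0.2 / (π × 0.875²) = 0.033260. Accumulating E over each segment gives final E = 3.0679.

G0 X-6.50 Y17.85 Z10.60
G1 X0.00 Y0.00 E0.6318
G1 X3.76 Y1.37 E0.7649
G1 X3.93 Y0.90 E0.7816
G1 X26.48 Y9.11 E1.5797
G1 X23.06 Y18.50 E1.9121
G1 X12.17 Y14.54 E2.2975
G1 X8.60 Y18.44 E2.4734
G1 X3.31 Y18.67 E2.6495
G1 X2.52 Y17.94 E2.6853
G1 X1.49 Y20.76 E2.7851
G1 X-6.50 Y17.85 E3.0679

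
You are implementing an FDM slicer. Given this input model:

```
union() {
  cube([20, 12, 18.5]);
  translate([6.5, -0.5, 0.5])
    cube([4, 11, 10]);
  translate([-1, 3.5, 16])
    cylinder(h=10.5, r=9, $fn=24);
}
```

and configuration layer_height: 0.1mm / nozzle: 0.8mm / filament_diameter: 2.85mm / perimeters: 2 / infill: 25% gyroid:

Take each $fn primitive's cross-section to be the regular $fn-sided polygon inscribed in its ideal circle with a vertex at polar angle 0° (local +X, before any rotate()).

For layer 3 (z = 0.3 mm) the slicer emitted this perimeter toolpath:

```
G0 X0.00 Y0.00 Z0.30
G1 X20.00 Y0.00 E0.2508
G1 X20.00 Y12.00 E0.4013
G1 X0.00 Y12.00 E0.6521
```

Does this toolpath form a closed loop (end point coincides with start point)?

Start point (G0): (0.00, 0.00). End point (last G1): the path does not return to the start — open.

no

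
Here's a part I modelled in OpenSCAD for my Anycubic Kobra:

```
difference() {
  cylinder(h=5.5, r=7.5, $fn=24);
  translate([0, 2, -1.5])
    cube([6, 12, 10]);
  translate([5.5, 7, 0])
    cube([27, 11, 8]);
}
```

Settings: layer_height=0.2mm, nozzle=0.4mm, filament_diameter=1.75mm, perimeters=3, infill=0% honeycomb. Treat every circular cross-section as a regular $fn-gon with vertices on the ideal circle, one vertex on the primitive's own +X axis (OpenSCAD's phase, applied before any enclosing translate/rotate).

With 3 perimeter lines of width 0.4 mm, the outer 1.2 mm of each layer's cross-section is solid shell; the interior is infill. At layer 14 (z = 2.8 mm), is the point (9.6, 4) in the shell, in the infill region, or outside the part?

At z = 2.8 mm: the r=7.5 cylinder contributes a regular 24-gon of circumradius 7.5; the cube at (0, 2) (footprint 6×12) is included at this height; the 27×11 cube at (5.5, 7) contributes its full rectangle; After the difference (first − rest): starting from the r=7.5 cylinder, the 6×12 cube at (0, 2) partially overlaps it — only the 27.28 mm² overlap (of its 72.00 mm²) is removed, clipping the outline; the 27×11 cube at (5.5, 7) misses the remaining region (no effect) — 1 connected region. Overall, the cross-section is a single solid region. The nearest boundary edge runs (6.50, 3.75)→(7.24, 1.94); distance from the point to it = 2.96 mm. The point is not inside any of the regions above, so it lies outside the cross-section (2.96 mm from the nearest boundary).

outside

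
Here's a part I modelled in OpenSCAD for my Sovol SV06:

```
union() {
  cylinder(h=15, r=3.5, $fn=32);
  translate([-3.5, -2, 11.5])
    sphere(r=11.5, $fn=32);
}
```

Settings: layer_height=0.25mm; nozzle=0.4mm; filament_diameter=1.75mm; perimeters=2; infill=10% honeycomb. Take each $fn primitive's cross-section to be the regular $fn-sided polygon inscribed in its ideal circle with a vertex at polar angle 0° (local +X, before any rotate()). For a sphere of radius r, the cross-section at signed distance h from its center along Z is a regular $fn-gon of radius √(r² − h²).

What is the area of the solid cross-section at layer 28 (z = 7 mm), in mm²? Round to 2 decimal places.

At z = 7 mm: the cylinder: section is a regular 32-gon, circumradius r=3.5 (area = (32/2)·3.500²·sin(360°/32) = 38.24 mm²); the r=11.5 sphere at (-3.5, -2) contributes a regular 32-gon of circumradius √(11.5²−4.5²) = 10.583 (area = (32/2)·10.583²·sin(360°/32) = 349.60 mm²); Taking the union: the r=3.5 cylinder lies entirely inside the r=11.5 sphere at (-3.5, -2), so the union is just the r=11.5 sphere at (-3.5, -2) — area = 349.60 mm². Overall, the cross-section is a single solid region. Net area = 349.60 mm².

349.60 mm²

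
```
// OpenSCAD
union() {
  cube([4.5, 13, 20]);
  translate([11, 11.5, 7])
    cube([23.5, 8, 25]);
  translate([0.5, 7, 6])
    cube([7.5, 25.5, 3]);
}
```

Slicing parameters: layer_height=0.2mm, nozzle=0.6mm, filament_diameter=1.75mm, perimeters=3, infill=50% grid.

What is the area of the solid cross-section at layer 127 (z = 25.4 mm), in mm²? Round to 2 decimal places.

188.00 mm²

At z = 25.4 mm: the cube is not intersected at this z (z outside [0, 20]); the 23.5×8 cube at (11, 11.5) contributes its full rectangle (area 188.00 mm²); the cube at (0.5, 7) is not intersected at this z (z outside [6, 9]); Merging all regions: only the 23.5×8 cube at (11, 11.5) is present, so the union is just that shape — area = 188.00 mm². Overall, the cross-section is a single solid region. Net area = 188.00 mm².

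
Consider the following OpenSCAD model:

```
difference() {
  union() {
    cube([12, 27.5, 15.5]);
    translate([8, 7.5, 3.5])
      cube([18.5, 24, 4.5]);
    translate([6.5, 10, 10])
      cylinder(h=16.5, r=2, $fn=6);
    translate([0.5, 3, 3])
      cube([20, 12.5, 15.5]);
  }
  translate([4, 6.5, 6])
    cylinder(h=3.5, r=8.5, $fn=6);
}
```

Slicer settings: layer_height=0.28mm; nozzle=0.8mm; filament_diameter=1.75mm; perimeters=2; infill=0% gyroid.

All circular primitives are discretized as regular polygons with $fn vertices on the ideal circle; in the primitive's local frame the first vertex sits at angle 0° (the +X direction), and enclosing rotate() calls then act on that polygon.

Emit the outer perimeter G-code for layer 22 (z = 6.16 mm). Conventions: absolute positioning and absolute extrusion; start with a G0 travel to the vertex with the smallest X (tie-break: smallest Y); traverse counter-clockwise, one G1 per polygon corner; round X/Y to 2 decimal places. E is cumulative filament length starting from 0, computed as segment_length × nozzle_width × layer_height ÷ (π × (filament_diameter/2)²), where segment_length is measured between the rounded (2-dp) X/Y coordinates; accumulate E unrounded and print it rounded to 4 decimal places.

G0 X0.00 Y13.86 Z6.16
G1 X8.25 Y13.86 E0.7683
G1 X12.50 Y6.50 E1.5598
G1 X8.75 Y0.00 E2.2587
G1 X12.00 Y0.00 E2.5613
G1 X12.00 Y3.00 E2.8407
G1 X20.50 Y3.00 E3.6323
G1 X20.50 Y7.50 E4.0514
G1 X26.50 Y7.50 E4.6101
G1 X26.50 Y31.50 E6.8452
G1 X8.00 Y31.50 E8.5681
G1 X8.00 Y27.50 E8.9406
G1 X0.00 Y27.50 E9.6856
G1 X0.00 Y13.86 E10.9559

At z = 6.16 mm: the cube is present — its section is the full 12×27.5 rectangle; the 18.5×24 cube at (8, 7.5) contributes its full rectangle; the cylinder at (6.5, 10) is absent (z outside [10, 26.5]); the cube at (0.5, 3) (footprint 20×12.5) is included at this height; Merging all regions: the regions partially overlap (shared area 291.75 mm²), so overlapping operands fuse into one piece — 1 connected region; the r=8.5 cylinder at (4, 6.5) contributes a regular 6-gon of circumradius 8.5; Taking the first minus the rest: starting from the result so far, the r=8.5 cylinder at (4, 6.5) partially overlaps it — only the 145.43 mm² overlap (of its 187.71 mm²) is removed, clipping the outline — 1 connected region. The outline is a single polygon with 13 vertices. Extrusion per mm of travel: 0.8 × 0.28 / (π × 0.875²) = 0.093128. Accumulating E over each segment gives final E = 10.9559.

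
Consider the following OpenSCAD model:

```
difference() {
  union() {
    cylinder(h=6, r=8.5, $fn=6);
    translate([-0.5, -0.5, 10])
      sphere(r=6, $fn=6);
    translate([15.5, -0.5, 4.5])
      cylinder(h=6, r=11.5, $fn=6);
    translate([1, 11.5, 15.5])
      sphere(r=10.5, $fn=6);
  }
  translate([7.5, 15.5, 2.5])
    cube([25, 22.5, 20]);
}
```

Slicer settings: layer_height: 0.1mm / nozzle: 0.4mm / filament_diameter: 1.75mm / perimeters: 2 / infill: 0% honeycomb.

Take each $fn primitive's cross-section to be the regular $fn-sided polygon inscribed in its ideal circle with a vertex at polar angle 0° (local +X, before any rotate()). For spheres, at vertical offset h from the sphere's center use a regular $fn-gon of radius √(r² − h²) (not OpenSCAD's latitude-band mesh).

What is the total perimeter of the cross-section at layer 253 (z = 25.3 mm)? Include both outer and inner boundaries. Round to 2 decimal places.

At z = 25.3 mm: the cylinder does not reach this height (z outside [0, 6]); the sphere at (-0.5, -0.5) is not intersected at this z (|z−center|=15.300 > r=6); the cylinder at (15.5, -0.5) is absent (z outside [4.5, 10.5]); the r=10.5 sphere at (1, 11.5) contributes a regular 6-gon of circumradius √(10.5²−9.8²) = 3.770 (perimeter = 2·6·3.770·sin(180°/6) = 22.62 mm); Combining (union): only the r=10.5 sphere at (1, 11.5) is present, so the union is just that shape — boundary = 22.62 mm; the cube at (7.5, 15.5) is not intersected at this z (z outside [2.5, 22.5]); Taking the first minus the rest: none of the subtracted shapes is present at this height, so that combined region is unchanged — boundary = 22.62 mm. Overall, the cross-section is a single solid region. Total boundary length (outer) = 22.62 mm.

22.62 mm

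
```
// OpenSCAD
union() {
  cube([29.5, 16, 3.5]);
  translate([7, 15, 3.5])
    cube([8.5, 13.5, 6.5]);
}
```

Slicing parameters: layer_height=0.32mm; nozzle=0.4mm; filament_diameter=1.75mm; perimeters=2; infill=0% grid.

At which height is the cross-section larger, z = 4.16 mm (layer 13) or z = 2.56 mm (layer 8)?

Layer 13 (z = 4.16): the cube is absent (z outside [0, 3.5]); the cube at (7, 15) is present — its section is the full 8.5×13.5 rectangle (area 114.75 mm²); Combining (union): only the 8.5×13.5 cube at (7, 15) is present, so the union is just that shape — area = 114.75 mm². So its area = 114.75 mm². Layer 8 (z = 2.56): the 29.5×16 cube contributes its full rectangle (area 472.00 mm²); the cube at (7, 15) does not reach this height (z outside [3.5, 10]); Merging all regions: only the 29.5×16 cube is present, so the union is just that shape — area = 472.00 mm². So its area = 472.00 mm². Layer 8 is larger (472.00 vs 114.75 mm²).

layer 8 (z = 2.56 mm)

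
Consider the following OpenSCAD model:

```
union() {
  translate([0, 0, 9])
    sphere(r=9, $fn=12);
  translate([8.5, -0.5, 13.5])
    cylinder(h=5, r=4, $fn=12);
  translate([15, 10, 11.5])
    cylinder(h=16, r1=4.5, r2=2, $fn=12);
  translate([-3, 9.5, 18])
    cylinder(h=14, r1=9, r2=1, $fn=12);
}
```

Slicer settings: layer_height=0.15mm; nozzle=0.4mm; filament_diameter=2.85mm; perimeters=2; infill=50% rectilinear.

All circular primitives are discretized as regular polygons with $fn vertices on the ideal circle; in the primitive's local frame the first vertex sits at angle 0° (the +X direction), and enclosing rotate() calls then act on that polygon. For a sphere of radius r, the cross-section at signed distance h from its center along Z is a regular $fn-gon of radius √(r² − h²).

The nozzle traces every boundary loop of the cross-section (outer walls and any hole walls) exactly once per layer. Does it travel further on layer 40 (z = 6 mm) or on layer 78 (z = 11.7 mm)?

Layer 40 (z = 6): the sphere: section is a regular 12-gon, circumradius = √(r²−h²) = √(9²−3²) = 8.485 (perimeter = 2·12·8.485·sin(180°/12) = 52.71 mm); the cylinder at (8.5, -0.5) is absent (z outside [13.5, 18.5]); the cone at (15, 10) is not intersected at this z (z outside [11.5, 27.5]); the cone at (-3, 9.5) is absent (z outside [18, 32]); Taking the union: only the r=9 sphere is present, so the union is just that shape — boundary = 52.71 mm. So its perimeter = 52.71 mm. Layer 78 (z = 11.7): the r=9 sphere slices to a regular 12-gon of circumradius 8.585 (√(r²−h²) with h=2.7 from center) (perimeter = 2·12·8.585·sin(180°/12) = 53.33 mm); the cylinder at (8.5, -0.5) does not reach this height (z outside [13.5, 18.5]); the cone at (15, 10) contributes a regular 12-gon of circumradius 4.469 (interpolated between r1=4.5 and r2=2 at t=0.012) (perimeter = 2·12·4.469·sin(180°/12) = 27.76 mm); the cone at (-3, 9.5) is not intersected at this z (z outside [18, 32]); Combining (union): the 2 present regions are separate (no shared area or edge), so areas and boundary lengths simply add and each stays a separate island — boundary = 81.09 mm. So its perimeter = 81.09 mm. Layer 78 is larger (81.09 vs 52.71 mm).

layer 78 (z = 11.7 mm)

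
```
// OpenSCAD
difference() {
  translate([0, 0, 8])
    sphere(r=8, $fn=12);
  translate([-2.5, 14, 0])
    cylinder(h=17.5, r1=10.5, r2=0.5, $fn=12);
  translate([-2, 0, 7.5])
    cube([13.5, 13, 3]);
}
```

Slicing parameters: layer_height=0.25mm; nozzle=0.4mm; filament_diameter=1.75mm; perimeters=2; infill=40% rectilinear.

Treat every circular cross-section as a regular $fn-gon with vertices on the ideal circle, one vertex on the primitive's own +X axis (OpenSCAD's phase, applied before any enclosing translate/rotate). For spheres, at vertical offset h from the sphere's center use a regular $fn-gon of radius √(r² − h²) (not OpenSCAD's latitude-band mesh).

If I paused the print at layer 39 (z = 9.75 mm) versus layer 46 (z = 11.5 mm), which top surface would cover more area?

layer 46 (z = 11.5 mm)

Layer 39 (z = 9.75): the r=8 sphere contributes a regular 12-gon of circumradius √(8²−1.75²) = 7.806 (area = (12/2)·7.806²·sin(360°/12) = 182.81 mm²); the cone at (-2.5, 14): at t=0.557 of its height the radius interpolates to r₁+(r₂−r₁)t = 4.929, giving a regular 12-gon of that circumradius (area = (12/2)·4.929²·sin(360°/12) = 72.87 mm²); the cube at (-2, 0) (footprint 13.5×13) is included at this height (area 175.50 mm²); After the difference (first − rest): starting from the r=8 sphere (182.81 mm²), the cone at (-2.5, 14) misses the remaining region (no effect); the 13.5×13 cube at (-2, 0) partially overlaps it — only the 60.78 mm² overlap (of its 175.50 mm²) is removed, clipping the outline — area = 122.03 mm². So its area = 122.03 mm². Layer 46 (z = 11.5): the r=8 sphere slices to a regular 12-gon of circumradius 7.194 (√(r²−h²) with h=3.5 from center) (area = (12/2)·7.194²·sin(360°/12) = 155.25 mm²); the cone at (-2.5, 14): at t=0.657 of its height the radius interpolates to r₁+(r₂−r₁)t = 3.929, giving a regular 12-gon of that circumradius (area = (12/2)·3.929²·sin(360°/12) = 46.30 mm²); the cube at (-2, 0) does not reach this height (z outside [7.5, 10.5]); Taking the first minus the rest: starting from the r=8 sphere (155.25 mm²), the cone at (-2.5, 14) misses the remaining region (no effect) — area = 155.25 mm². So its area = 155.25 mm². Layer 46 is larger (155.25 vs 122.03 mm²).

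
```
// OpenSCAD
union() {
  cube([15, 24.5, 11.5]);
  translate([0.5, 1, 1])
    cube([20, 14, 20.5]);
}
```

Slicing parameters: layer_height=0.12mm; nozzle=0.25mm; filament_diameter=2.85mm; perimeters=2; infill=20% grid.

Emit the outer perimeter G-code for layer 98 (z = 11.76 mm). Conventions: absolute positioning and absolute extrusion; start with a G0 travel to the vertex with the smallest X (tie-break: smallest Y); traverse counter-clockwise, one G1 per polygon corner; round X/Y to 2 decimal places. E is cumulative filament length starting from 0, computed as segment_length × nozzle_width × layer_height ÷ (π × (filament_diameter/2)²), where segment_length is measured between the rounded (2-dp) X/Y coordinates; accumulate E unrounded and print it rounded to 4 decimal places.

At z = 11.76 mm: the cube is absent (z outside [0, 11.5]); the 20×14 cube at (0.5, 1) contributes its full rectangle; Taking the union: only the 20×14 cube at (0.5, 1) is present, so the union is just that shape — 1 connected region. The outline is a single polygon with 4 vertices. Extrusion per mm of travel: 0.25 × 0.12 / (π × 1.425²) = 0.004703. Accumulating E over each segment gives final E = 0.3198.

G0 X0.50 Y1.00 Z11.76
G1 X20.50 Y1.00 E0.0941
G1 X20.50 Y15.00 E0.1599
G1 X0.50 Y15.00 E0.2539
G1 X0.50 Y1.00 E0.3198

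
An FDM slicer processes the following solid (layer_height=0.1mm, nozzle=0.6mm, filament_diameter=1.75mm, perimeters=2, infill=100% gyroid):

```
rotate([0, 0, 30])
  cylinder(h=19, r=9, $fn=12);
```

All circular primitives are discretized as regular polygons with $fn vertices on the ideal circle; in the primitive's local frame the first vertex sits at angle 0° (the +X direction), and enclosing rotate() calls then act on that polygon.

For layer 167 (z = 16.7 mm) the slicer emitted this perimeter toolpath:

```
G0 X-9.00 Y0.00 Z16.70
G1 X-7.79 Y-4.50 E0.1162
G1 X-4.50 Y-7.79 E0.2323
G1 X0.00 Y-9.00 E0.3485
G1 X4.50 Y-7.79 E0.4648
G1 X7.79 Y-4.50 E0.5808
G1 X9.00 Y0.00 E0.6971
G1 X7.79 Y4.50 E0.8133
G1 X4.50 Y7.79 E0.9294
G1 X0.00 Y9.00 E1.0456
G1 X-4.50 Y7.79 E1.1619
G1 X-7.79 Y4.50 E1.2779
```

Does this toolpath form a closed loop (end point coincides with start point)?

no

Start point (G0): (-9.00, 0.00). End point (last G1): the path does not return to the start — open.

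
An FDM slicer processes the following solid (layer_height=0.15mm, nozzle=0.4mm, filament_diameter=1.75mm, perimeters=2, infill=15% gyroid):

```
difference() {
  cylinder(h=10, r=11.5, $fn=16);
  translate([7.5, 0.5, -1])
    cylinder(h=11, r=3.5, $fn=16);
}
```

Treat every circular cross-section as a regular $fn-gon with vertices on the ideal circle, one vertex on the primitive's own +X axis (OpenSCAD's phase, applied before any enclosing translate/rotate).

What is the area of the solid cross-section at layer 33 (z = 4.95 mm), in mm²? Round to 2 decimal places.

367.38 mm²

At z = 4.95 mm: the cylinder: section is a regular 16-gon, circumradius r=11.5 (area = (16/2)·11.500²·sin(360°/16) = 404.88 mm²); the r=3.5 cylinder at (7.5, 0.5) contributes a regular 16-gon of circumradius 3.5 (area = (16/2)·3.500²·sin(360°/16) = 37.50 mm²); Subtracting the remaining from the first: starting from the r=11.5 cylinder (404.88 mm²), the r=3.5 cylinder at (7.5, 0.5) lies wholly inside it (removes its full 37.50 mm² and its 21.85 mm outline becomes a hole wall) — area = 367.38 mm². Overall, the cross-section is one region with 1 hole. Net area = 367.38 mm².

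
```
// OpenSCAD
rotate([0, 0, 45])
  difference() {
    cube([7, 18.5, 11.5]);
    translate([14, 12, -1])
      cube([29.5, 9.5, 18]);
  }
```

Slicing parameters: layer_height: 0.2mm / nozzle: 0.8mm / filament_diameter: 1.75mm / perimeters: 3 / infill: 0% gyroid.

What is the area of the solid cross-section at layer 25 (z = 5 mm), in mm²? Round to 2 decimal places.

At z = 5 mm: the cube (footprint 7×18.5) is included at this height (area 129.50 mm²); the cube at (14, 12) (footprint 29.5×9.5) is included at this height (area 280.25 mm²); Taking the first minus the rest: starting from the 7×18.5 cube (129.50 mm²), the 29.5×9.5 cube at (14, 12) misses the remaining region (no effect) — area = 129.50 mm²; (whole slice rotated 45° about Z — lengths, areas and connectivity unchanged). Overall, the cross-section is a single solid region. Net area = 129.50 mm².

129.50 mm²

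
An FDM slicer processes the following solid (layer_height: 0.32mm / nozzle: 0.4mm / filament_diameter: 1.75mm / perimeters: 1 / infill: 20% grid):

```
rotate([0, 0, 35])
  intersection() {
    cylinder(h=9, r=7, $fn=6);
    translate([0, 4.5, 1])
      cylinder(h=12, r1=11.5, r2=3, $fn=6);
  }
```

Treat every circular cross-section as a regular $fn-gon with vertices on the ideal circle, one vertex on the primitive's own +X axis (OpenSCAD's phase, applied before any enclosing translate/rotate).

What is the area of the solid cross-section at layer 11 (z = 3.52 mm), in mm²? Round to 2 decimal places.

109.60 mm²

At z = 3.52 mm: the r=7 cylinder gives a regular 6-gon of circumradius 7 (constant along its height) (area = (6/2)·7.000²·sin(360°/6) = 127.31 mm²); the cone at (0, 4.5): at t=0.210 of its height the radius interpolates to r₁+(r₂−r₁)t = 9.715, giving a regular 6-gon of that circumradius (area = (6/2)·9.715²·sin(360°/6) = 245.21 mm²); After intersecting: the cone at (0, 4.5) partially overlaps the r=7 cylinder; clipping to the common part keeps 109.60 mm² — area = 109.60 mm²; (rotated 35° about Z; rotation is an isometry so areas/perimeters/island counts are preserved). Overall, the cross-section is a single solid region. Net area = 109.60 mm².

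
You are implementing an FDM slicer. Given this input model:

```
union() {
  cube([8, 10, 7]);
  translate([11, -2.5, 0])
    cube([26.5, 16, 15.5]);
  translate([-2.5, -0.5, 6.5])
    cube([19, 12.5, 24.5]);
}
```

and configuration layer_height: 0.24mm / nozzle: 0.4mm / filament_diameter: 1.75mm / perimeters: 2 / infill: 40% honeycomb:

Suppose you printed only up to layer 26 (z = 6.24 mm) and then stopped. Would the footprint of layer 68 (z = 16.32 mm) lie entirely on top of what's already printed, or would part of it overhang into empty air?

part overhangs

Compare the two slices. At z = 6.24: the cube is present — its section is the full 8×10 rectangle (area 80.00 mm²); the cube at (11, -2.5) is present — its section is the full 26.5×16 rectangle (area 424.00 mm²); the cube at (-2.5, -0.5) does not reach this height (z outside [6.5, 31]); Taking the union: the 2 present regions are separate (no shared area or edge), so areas and boundary lengths simply add and each stays a separate island — area = 504.00 mm². At z = 16.32: the cube is not intersected at this z (z outside [0, 7]); the cube at (11, -2.5) does not reach this height (z outside [0, 15.5]); the cube at (-2.5, -0.5) is present — its section is the full 19×12.5 rectangle (area 237.50 mm²); Combining (union): only the 19×12.5 cube at (-2.5, -0.5) is present, so the union is just that shape — area = 237.50 mm². Checking containment: at z = 16.32 the cross-section extends beyond the z = 6.24 cross-section by about 88.75 mm².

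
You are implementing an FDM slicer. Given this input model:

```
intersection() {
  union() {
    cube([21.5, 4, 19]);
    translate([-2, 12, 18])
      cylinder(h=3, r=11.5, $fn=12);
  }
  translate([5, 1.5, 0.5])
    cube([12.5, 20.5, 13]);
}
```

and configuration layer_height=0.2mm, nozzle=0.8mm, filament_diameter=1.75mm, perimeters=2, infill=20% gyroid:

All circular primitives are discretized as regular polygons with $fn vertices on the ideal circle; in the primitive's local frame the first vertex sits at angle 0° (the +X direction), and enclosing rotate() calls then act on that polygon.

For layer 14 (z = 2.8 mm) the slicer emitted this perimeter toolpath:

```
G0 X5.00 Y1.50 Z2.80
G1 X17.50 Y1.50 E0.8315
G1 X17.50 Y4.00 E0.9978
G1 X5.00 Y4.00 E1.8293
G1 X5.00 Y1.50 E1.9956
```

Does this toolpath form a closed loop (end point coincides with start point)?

yes

Start point (G0): (5.00, 1.50). End point (last G1): the path returns to the start — closed.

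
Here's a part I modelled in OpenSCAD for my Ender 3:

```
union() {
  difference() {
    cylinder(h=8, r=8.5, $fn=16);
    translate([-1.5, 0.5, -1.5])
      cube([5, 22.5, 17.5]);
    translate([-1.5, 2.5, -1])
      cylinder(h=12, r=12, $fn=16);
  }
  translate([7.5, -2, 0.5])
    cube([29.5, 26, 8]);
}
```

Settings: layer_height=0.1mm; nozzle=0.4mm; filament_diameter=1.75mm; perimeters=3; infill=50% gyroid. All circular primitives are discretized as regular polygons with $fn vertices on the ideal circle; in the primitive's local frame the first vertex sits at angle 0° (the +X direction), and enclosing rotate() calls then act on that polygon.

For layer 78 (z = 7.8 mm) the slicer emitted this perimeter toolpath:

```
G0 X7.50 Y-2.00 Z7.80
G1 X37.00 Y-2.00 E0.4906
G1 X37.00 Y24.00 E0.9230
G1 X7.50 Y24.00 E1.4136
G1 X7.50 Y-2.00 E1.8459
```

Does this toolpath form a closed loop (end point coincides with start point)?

yes

Start point (G0): (7.50, -2.00). End point (last G1): the path returns to the start — closed.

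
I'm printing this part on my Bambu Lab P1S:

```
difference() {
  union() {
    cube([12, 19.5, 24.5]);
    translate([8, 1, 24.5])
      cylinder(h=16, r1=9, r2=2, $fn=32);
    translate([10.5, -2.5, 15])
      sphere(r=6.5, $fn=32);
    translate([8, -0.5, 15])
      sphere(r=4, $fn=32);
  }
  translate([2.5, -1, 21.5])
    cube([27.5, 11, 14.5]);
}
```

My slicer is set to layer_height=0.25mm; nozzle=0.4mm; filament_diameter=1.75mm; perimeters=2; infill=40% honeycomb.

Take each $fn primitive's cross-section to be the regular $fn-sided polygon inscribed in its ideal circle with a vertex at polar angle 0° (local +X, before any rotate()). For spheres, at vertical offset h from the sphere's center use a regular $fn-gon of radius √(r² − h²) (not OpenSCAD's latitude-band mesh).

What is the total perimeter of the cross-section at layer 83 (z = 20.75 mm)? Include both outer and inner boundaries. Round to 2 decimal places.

At z = 20.75 mm: the cube (footprint 12×19.5) is included at this height (perimeter 63.00 mm); the cone at (8, 1) is not intersected at this z (z outside [24.5, 40.5]); the sphere at (10.5, -2.5): section is a regular 32-gon, circumradius = √(r²−h²) = √(6.5²−5.75²) = 3.031 (perimeter = 2·32·3.031·sin(180°/32) = 19.01 mm); the sphere at (8, -0.5) is absent (|z−center|=5.750 > r=4); Combining (union): the regions partially overlap (shared area 1.19 mm²), so the edge portions inside another operand are dropped and the merged outline is re-measured after clipping — boundary = 75.30 mm; the cube at (2.5, -1) is absent (z outside [21.5, 36]); Taking the first minus the rest: none of the subtracted shapes is present at this height, so the result so far is unchanged — boundary = 75.30 mm. Overall, the cross-section is a single solid region. Total boundary length (outer) = 75.30 mm.

75.30 mm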